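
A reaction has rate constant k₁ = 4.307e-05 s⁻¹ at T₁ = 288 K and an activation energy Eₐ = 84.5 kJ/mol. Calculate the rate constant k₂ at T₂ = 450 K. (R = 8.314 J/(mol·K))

1.418e+01 s⁻¹

Step 1: Use the two-temperature Arrhenius form: ln(k₂/k₁) = -Eₐ/R × (1/T₂ - 1/T₁)
Step 2: Convert Eₐ to J/mol: 84.5 kJ/mol = 84500 J/mol
Step 3: 1/T₂ - 1/T₁ = 1/450 - 1/288 = -1.250000e-03 K⁻¹
Step 4: ln(k₂/k₁) = -84500/8.314 × -1.250000e-03 = 12.70447
Step 5: k₂ = k₁ × exp(12.70447) = 4.307e-05 × 3.29216e+05 = 1.418e+01 s⁻¹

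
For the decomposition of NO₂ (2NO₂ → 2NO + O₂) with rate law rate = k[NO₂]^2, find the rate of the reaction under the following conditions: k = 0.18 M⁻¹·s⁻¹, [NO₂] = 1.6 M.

0.4608 M/s

Step 1: Identify the rate law: rate = k[NO₂]^2
Step 2: Substitute values: rate = 0.18 × (1.6)^2
Step 3: Calculate: rate = 0.18 × 2.56 = 0.4608 M/s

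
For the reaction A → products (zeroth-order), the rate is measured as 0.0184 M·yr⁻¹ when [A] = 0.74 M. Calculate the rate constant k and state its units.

0.0184 M·yr⁻¹

Step 1: For a zeroth-order reaction, rate = k (independent of concentration).
Step 2: k = rate = 0.0184 M·yr⁻¹.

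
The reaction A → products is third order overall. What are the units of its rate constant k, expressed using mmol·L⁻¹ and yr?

(mmol·L⁻¹)⁻²·yr⁻¹

Step 1: For overall order n, rate = k × (concentration)^n.
Step 2: Rate has units mmol·L⁻¹·yr⁻¹; concentration term has units (mmol·L⁻¹)^3.
Step 3: k = rate / (concentration)^n, so units of k = (mmol·L⁻¹)^(1-3)·yr⁻¹ = (mmol·L⁻¹)⁻²·yr⁻¹.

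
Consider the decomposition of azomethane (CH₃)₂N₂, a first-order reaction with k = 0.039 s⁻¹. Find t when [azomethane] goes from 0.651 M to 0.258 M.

23.73 s

Step 1: For first-order: t = ln([azomethane]₀/[azomethane])/k
Step 2: t = ln(0.651/0.258)/0.039
Step 3: t = ln(2.523)/0.039
Step 4: t = 0.9256/0.039 = 23.73 s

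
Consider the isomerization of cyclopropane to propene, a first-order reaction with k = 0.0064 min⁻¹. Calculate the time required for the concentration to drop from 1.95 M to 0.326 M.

279.5 min

Step 1: For first-order: t = ln([cyclopropane]₀/[cyclopropane])/k
Step 2: t = ln(1.95/0.326)/0.0064
Step 3: t = ln(5.982)/0.0064
Step 4: t = 1.789/0.0064 = 279.5 min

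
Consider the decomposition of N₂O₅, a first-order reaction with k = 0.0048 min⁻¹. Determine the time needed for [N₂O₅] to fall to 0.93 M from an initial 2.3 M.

188.6 min

Step 1: For first-order: t = ln([N₂O₅]₀/[N₂O₅])/k
Step 2: t = ln(2.3/0.93)/0.0048
Step 3: t = ln(2.473)/0.0048
Step 4: t = 0.9055/0.0048 = 188.6 min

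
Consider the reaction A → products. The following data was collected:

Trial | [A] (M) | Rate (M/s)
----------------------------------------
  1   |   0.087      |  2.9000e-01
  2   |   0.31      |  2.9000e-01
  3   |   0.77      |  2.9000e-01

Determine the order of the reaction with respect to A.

zeroth order (0)

Step 1: Compare trials - when concentration changes, rate stays constant.
Step 2: rate₂/rate₁ = 2.9000e-01/2.9000e-01 = 1
Step 3: [A]₂/[A]₁ = 0.31/0.087 = 3.563
Step 4: Since rate ratio ≈ (conc ratio)^0, the reaction is zeroth order.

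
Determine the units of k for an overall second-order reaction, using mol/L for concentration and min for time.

(mol/L)⁻¹·min⁻¹

Step 1: For overall order n, rate = k × (concentration)^n.
Step 2: Rate has units mol/L·min⁻¹; concentration term has units (mol/L)^2.
Step 3: k = rate / (concentration)^n, so units of k = (mol/L)^(1-2)·min⁻¹ = (mol/L)⁻¹·min⁻¹.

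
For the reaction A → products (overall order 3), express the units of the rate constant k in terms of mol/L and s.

(mol/L)⁻²·s⁻¹

Step 1: For overall order n, rate = k × (concentration)^n.
Step 2: Rate has units mol/L·s⁻¹; concentration term has units (mol/L)^3.
Step 3: k = rate / (concentration)^n, so units of k = (mol/L)^(1-3)·s⁻¹ = (mol/L)⁻²·s⁻¹.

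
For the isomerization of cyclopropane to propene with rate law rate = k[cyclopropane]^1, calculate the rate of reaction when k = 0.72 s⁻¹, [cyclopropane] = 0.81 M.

0.5832 M/s

Step 1: Identify the rate law: rate = k[cyclopropane]^1
Step 2: Substitute values: rate = 0.72 × (0.81)^1
Step 3: Calculate: rate = 0.72 × 0.81 = 0.5832 M/s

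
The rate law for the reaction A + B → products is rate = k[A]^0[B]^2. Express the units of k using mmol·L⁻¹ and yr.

(mmol·L⁻¹)⁻¹·yr⁻¹

Step 1: Overall order = 0 + 2 = 2.
Step 2: rate has units mmol·L⁻¹·yr⁻¹; [A]^0[B]^2 has units (mmol·L⁻¹)^2.
Step 3: k = rate/([A]^0[B]^2), so units of k = (mmol·L⁻¹)^(1-2)·yr⁻¹ = (mmol·L⁻¹)⁻¹·yr⁻¹.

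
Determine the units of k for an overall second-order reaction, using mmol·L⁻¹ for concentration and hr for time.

(mmol·L⁻¹)⁻¹·hr⁻¹

Step 1: For overall order n, rate = k × (concentration)^n.
Step 2: Rate has units mmol·L⁻¹·hr⁻¹; concentration term has units (mmol·L⁻¹)^2.
Step 3: k = rate / (concentration)^n, so units of k = (mmol·L⁻¹)^(1-2)·hr⁻¹ = (mmol·L⁻¹)⁻¹·hr⁻¹.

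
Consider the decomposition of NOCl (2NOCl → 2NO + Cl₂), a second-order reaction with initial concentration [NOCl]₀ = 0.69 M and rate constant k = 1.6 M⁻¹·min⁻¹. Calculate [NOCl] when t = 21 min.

0.02853 M

Step 1: For a second-order reaction: 1/[NOCl] = 1/[NOCl]₀ + kt
Step 2: 1/[NOCl] = 1/0.69 + 1.6 × 21
Step 3: 1/[NOCl] = 1.449 + 33.6 = 35.05
Step 4: [NOCl] = 1/35.05 = 0.02853 M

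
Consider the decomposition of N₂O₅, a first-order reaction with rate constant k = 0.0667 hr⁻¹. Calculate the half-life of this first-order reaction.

10.39 hr

Step 1: For a first-order reaction, t₁/₂ = ln(2)/k
Step 2: t₁/₂ = ln(2)/0.0667
Step 3: t₁/₂ = 0.6931/0.0667 = 10.39 hr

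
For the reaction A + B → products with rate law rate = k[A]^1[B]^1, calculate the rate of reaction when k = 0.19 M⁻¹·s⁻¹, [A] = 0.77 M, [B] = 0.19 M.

0.0278 M/s

Step 1: The rate law is rate = k[A]^1[B]^1
Step 2: Substitute: rate = 0.19 × (0.77)^1 × (0.19)^1
Step 3: rate = 0.19 × 0.77 × 0.19 = 0.027797 M/s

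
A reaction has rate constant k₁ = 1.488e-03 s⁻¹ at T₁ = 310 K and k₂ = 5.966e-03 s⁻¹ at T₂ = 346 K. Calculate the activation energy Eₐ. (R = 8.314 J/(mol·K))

34.4 kJ/mol

Step 1: Use the two-temperature Arrhenius form: ln(k₂/k₁) = -Eₐ/R × (1/T₂ - 1/T₁)
Step 2: ln(k₂/k₁) = ln(5.966e-03/1.488e-03) = ln(4.00941) = 1.38864
Step 3: 1/T₂ - 1/T₁ = 1/346 - 1/310 = -3.356330e-04 K⁻¹
Step 4: Eₐ = -R × ln(k₂/k₁) / (1/T₂ - 1/T₁) = -8.314 × 1.38864 / -3.356330e-04
Step 5: Eₐ = 3.4398e+04 J/mol = 34.4 kJ/mol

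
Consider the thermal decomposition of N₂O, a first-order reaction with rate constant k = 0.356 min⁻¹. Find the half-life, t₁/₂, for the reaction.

1.947 min

Step 1: For a first-order reaction, t₁/₂ = ln(2)/k
Step 2: t₁/₂ = ln(2)/0.356
Step 3: t₁/₂ = 0.6931/0.356 = 1.947 min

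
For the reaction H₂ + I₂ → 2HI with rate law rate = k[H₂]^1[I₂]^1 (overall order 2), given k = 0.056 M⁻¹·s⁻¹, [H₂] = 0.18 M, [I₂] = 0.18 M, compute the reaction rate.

0.001814 M/s

Step 1: The rate law is rate = k[H₂]^1[I₂]^1, overall order = 1+1 = 2
Step 2: Substitute values: rate = 0.056 × (0.18)^1 × (0.18)^1
Step 3: rate = 0.056 × 0.18 × 0.18 = 0.0018144 M/s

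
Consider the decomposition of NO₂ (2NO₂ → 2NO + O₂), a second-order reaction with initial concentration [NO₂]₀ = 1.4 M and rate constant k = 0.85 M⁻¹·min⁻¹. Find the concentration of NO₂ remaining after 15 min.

0.07427 M

Step 1: For a second-order reaction: 1/[NO₂] = 1/[NO₂]₀ + kt
Step 2: 1/[NO₂] = 1/1.4 + 0.85 × 15
Step 3: 1/[NO₂] = 0.7143 + 12.75 = 13.46
Step 4: [NO₂] = 1/13.46 = 0.07427 M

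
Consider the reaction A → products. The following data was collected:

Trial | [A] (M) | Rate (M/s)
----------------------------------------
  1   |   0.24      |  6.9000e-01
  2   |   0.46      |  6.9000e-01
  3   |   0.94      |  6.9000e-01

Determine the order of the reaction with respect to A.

zeroth order (0)

Step 1: Compare trials - when concentration changes, rate stays constant.
Step 2: rate₂/rate₁ = 6.9000e-01/6.9000e-01 = 1
Step 3: [A]₂/[A]₁ = 0.46/0.24 = 1.917
Step 4: Since rate ratio ≈ (conc ratio)^0, the reaction is zeroth order.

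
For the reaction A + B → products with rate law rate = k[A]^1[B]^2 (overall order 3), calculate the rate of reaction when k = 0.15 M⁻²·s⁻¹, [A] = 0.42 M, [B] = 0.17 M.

0.001821 M/s

Step 1: The rate law is rate = k[A]^1[B]^2, overall order = 1+2 = 3
Step 2: Substitute values: rate = 0.15 × (0.42)^1 × (0.17)^2
Step 3: rate = 0.15 × 0.42 × 0.0289 = 0.0018207 M/s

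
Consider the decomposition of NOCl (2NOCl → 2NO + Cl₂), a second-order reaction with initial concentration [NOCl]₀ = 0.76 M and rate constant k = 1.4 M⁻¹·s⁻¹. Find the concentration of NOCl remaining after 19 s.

0.03582 M

Step 1: For a second-order reaction: 1/[NOCl] = 1/[NOCl]₀ + kt
Step 2: 1/[NOCl] = 1/0.76 + 1.4 × 19
Step 3: 1/[NOCl] = 1.316 + 26.6 = 27.92
Step 4: [NOCl] = 1/27.92 = 0.03582 M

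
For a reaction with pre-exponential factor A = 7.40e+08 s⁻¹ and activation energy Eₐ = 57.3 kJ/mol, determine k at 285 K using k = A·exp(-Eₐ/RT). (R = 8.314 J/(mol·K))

2.33e-02 s⁻¹

Step 1: Use the Arrhenius equation: k = A × exp(-Eₐ/RT)
Step 2: Convert Eₐ to J/mol: 57.3 kJ/mol = 57300 J/mol
Step 3: Calculate the exponent: -Eₐ/(RT) = -57300/(8.314 × 285) = -24.18242
Step 4: k = 7.40e+08 × exp(-24.18242)
Step 5: k = 7.40e+08 × 3.14564e-11 = 2.3278e-02 s⁻¹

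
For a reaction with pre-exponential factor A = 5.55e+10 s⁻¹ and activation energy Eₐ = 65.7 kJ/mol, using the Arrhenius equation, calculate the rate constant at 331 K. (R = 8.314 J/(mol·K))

2.38e+00 s⁻¹

Step 1: Use the Arrhenius equation: k = A × exp(-Eₐ/RT)
Step 2: Convert Eₐ to J/mol: 65.7 kJ/mol = 65700 J/mol
Step 3: Calculate the exponent: -Eₐ/(RT) = -65700/(8.314 × 331) = -23.87412
Step 4: k = 5.55e+10 × exp(-23.87412)
Step 5: k = 5.55e+10 × 4.28155e-11 = 2.3763e+00 s⁻¹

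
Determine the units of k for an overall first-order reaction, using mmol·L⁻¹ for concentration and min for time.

min⁻¹

Step 1: For overall order n, rate = k × (concentration)^n.
Step 2: Rate has units mmol·L⁻¹·min⁻¹; concentration term has units (mmol·L⁻¹)^1.
Step 3: k = rate / (concentration)^n, so units of k = (mmol·L⁻¹)^(1-1)·min⁻¹ = min⁻¹.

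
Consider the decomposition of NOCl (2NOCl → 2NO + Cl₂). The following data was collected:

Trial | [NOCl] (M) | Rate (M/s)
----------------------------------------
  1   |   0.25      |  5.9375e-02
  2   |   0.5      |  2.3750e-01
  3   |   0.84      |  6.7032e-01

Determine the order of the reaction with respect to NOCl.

second order (2)

Step 1: Compare trials to find order n where rate₂/rate₁ = ([NOCl]₂/[NOCl]₁)^n
Step 2: rate₂/rate₁ = 2.3750e-01/5.9375e-02 = 4
Step 3: [NOCl]₂/[NOCl]₁ = 0.5/0.25 = 2
Step 4: n = ln(4)/ln(2) = 2.00 ≈ 2
Step 5: The reaction is second order in NOCl.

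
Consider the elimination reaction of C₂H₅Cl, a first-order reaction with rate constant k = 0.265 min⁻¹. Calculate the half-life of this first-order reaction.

2.616 min

Step 1: For a first-order reaction, t₁/₂ = ln(2)/k
Step 2: t₁/₂ = ln(2)/0.265
Step 3: t₁/₂ = 0.6931/0.265 = 2.616 min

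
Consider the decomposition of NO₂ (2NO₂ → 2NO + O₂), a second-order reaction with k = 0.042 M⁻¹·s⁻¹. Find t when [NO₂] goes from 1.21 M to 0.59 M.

20.68 s

Step 1: For second-order: t = (1/[NO₂] - 1/[NO₂]₀)/k
Step 2: t = (1/0.59 - 1/1.21)/0.042
Step 3: t = (1.695 - 0.8264)/0.042
Step 4: t = 0.8685/0.042 = 20.68 s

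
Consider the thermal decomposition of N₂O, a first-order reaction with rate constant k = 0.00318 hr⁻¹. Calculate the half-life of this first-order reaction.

218 hr

Step 1: For a first-order reaction, t₁/₂ = ln(2)/k
Step 2: t₁/₂ = ln(2)/0.00318
Step 3: t₁/₂ = 0.6931/0.00318 = 218 hr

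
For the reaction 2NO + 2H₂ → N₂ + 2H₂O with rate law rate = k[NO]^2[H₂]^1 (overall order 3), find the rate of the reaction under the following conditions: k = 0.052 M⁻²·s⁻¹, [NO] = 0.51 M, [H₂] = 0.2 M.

0.002705 M/s

Step 1: The rate law is rate = k[NO]^2[H₂]^1, overall order = 2+1 = 3
Step 2: Substitute values: rate = 0.052 × (0.51)^2 × (0.2)^1
Step 3: rate = 0.052 × 0.2601 × 0.2 = 0.00270504 M/s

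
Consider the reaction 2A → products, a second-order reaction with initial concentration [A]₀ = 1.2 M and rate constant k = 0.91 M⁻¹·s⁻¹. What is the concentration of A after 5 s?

0.1858 M

Step 1: For a second-order reaction: 1/[A] = 1/[A]₀ + kt
Step 2: 1/[A] = 1/1.2 + 0.91 × 5
Step 3: 1/[A] = 0.8333 + 4.55 = 5.383
Step 4: [A] = 1/5.383 = 0.1858 M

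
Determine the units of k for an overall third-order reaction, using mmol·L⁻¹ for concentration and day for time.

(mmol·L⁻¹)⁻²·day⁻¹

Step 1: For overall order n, rate = k × (concentration)^n.
Step 2: Rate has units mmol·L⁻¹·day⁻¹; concentration term has units (mmol·L⁻¹)^3.
Step 3: k = rate / (concentration)^n, so units of k = (mmol·L⁻¹)^(1-3)·day⁻¹ = (mmol·L⁻¹)⁻²·day⁻¹.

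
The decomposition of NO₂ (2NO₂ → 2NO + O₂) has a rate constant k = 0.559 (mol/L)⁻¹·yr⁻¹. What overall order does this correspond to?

second order (2)

Step 1: The units of k for an nth-order reaction are (concentration)^(1-n)·(time)⁻¹.
Step 2: Here k has units (mol/L)⁻¹·yr⁻¹, so the concentration exponent is -1.
Step 3: 1 - n = -1 ⇒ n = 2. The reaction is second order.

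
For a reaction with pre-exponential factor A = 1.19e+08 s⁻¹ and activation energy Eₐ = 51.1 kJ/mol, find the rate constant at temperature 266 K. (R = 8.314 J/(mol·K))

1.10e-02 s⁻¹

Step 1: Use the Arrhenius equation: k = A × exp(-Eₐ/RT)
Step 2: Convert Eₐ to J/mol: 51.1 kJ/mol = 51100 J/mol
Step 3: Calculate the exponent: -Eₐ/(RT) = -51100/(8.314 × 266) = -23.10624
Step 4: k = 1.19e+08 × exp(-23.10624)
Step 5: k = 1.19e+08 × 9.22757e-11 = 1.0981e-02 s⁻¹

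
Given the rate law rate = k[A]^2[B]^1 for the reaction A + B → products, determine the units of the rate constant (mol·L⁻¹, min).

(mol·L⁻¹)⁻²·min⁻¹

Step 1: Overall order = 2 + 1 = 3.
Step 2: rate has units mol·L⁻¹·min⁻¹; [A]^2[B]^1 has units (mol·L⁻¹)^3.
Step 3: k = rate/([A]^2[B]^1), so units of k = (mol·L⁻¹)^(1-3)·min⁻¹ = (mol·L⁻¹)⁻²·min⁻¹.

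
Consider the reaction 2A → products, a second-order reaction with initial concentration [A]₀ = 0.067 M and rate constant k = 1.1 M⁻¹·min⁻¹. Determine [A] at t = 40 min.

0.01697 M

Step 1: For a second-order reaction: 1/[A] = 1/[A]₀ + kt
Step 2: 1/[A] = 1/0.067 + 1.1 × 40
Step 3: 1/[A] = 14.93 + 44 = 58.93
Step 4: [A] = 1/58.93 = 0.01697 M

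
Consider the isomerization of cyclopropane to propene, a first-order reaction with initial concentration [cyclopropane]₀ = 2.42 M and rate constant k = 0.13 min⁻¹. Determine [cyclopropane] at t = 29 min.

0.05579 M

Step 1: For a first-order reaction: [cyclopropane] = [cyclopropane]₀ × e^(-kt)
Step 2: [cyclopropane] = 2.42 × e^(-0.13 × 29)
Step 3: [cyclopropane] = 2.42 × e^(-3.77)
Step 4: [cyclopropane] = 2.42 × 0.0230521 = 0.05579 M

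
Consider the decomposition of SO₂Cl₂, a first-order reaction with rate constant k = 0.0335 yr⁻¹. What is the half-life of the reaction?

20.69 yr

Step 1: For a first-order reaction, t₁/₂ = ln(2)/k
Step 2: t₁/₂ = ln(2)/0.0335
Step 3: t₁/₂ = 0.6931/0.0335 = 20.69 yr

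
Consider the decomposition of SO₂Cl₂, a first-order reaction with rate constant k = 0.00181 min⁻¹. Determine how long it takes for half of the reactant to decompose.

383 min

Step 1: For a first-order reaction, t₁/₂ = ln(2)/k
Step 2: t₁/₂ = ln(2)/0.00181
Step 3: t₁/₂ = 0.6931/0.00181 = 383 min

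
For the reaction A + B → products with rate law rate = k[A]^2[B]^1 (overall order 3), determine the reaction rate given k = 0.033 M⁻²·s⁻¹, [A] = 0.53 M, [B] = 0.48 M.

0.004449 M/s

Step 1: The rate law is rate = k[A]^2[B]^1, overall order = 2+1 = 3
Step 2: Substitute values: rate = 0.033 × (0.53)^2 × (0.48)^1
Step 3: rate = 0.033 × 0.2809 × 0.48 = 0.00444946 M/s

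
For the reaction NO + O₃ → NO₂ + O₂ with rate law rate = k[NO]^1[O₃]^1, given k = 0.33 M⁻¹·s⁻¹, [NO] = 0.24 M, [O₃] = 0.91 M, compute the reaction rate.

0.07207 M/s

Step 1: The rate law is rate = k[NO]^1[O₃]^1
Step 2: Substitute: rate = 0.33 × (0.24)^1 × (0.91)^1
Step 3: rate = 0.33 × 0.24 × 0.91 = 0.072072 M/s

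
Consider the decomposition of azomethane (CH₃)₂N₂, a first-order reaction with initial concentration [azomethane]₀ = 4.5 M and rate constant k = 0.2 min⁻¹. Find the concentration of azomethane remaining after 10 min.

0.609 M

Step 1: For a first-order reaction: [azomethane] = [azomethane]₀ × e^(-kt)
Step 2: [azomethane] = 4.5 × e^(-0.2 × 10)
Step 3: [azomethane] = 4.5 × e^(-2)
Step 4: [azomethane] = 4.5 × 0.135335 = 0.609 M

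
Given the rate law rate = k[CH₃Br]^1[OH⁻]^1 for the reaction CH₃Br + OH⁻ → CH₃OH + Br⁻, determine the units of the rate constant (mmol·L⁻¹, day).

(mmol·L⁻¹)⁻¹·day⁻¹

Step 1: Overall order = 1 + 1 = 2.
Step 2: rate has units mmol·L⁻¹·day⁻¹; [CH₃Br]^1[OH⁻]^1 has units (mmol·L⁻¹)^2.
Step 3: k = rate/([CH₃Br]^1[OH⁻]^1), so units of k = (mmol·L⁻¹)^(1-2)·day⁻¹ = (mmol·L⁻¹)⁻¹·day⁻¹.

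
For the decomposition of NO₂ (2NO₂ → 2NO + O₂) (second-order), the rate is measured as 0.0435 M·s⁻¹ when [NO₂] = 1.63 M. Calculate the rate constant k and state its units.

0.01637 M⁻¹·s⁻¹

Step 1: rate = k[NO₂]^2, so k = rate / [NO₂]^2.
Step 2: k = 0.0435 / (1.63)^2 = 0.0435 / 2.657.
Step 3: k = 0.01637 M⁻¹·s⁻¹.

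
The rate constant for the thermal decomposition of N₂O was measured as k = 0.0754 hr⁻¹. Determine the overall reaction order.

first order (1)

Step 1: The units of k for an nth-order reaction are (concentration)^(1-n)·(time)⁻¹.
Step 2: Here k has units hr⁻¹, so the concentration exponent is 0.
Step 3: 1 - n = 0 ⇒ n = 1. The reaction is first order.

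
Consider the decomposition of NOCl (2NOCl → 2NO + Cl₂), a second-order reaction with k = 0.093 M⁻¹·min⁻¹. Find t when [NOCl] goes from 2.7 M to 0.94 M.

7.457 min

Step 1: For second-order: t = (1/[NOCl] - 1/[NOCl]₀)/k
Step 2: t = (1/0.94 - 1/2.7)/0.093
Step 3: t = (1.064 - 0.3704)/0.093
Step 4: t = 0.6935/0.093 = 7.457 min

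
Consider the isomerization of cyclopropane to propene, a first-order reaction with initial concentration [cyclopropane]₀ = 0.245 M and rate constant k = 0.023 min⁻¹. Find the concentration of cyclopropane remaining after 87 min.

0.03312 M

Step 1: For a first-order reaction: [cyclopropane] = [cyclopropane]₀ × e^(-kt)
Step 2: [cyclopropane] = 0.245 × e^(-0.023 × 87)
Step 3: [cyclopropane] = 0.245 × e^(-2.001)
Step 4: [cyclopropane] = 0.245 × 0.1352 = 0.03312 M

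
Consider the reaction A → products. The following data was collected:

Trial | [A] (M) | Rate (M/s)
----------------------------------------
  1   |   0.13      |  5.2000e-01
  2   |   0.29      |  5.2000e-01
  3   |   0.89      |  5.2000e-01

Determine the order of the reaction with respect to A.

zeroth order (0)

Step 1: Compare trials - when concentration changes, rate stays constant.
Step 2: rate₂/rate₁ = 5.2000e-01/5.2000e-01 = 1
Step 3: [A]₂/[A]₁ = 0.29/0.13 = 2.231
Step 4: Since rate ratio ≈ (conc ratio)^0, the reaction is zeroth order.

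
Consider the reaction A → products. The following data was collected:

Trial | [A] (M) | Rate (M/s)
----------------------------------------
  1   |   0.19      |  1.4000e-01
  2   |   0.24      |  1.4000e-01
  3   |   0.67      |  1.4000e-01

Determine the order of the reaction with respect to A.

zeroth order (0)

Step 1: Compare trials - when concentration changes, rate stays constant.
Step 2: rate₂/rate₁ = 1.4000e-01/1.4000e-01 = 1
Step 3: [A]₂/[A]₁ = 0.24/0.19 = 1.263
Step 4: Since rate ratio ≈ (conc ratio)^0, the reaction is zeroth order.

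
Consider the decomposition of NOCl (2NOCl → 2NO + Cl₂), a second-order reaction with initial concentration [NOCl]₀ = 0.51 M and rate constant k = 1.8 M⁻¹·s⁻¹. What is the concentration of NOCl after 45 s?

0.01205 M

Step 1: For a second-order reaction: 1/[NOCl] = 1/[NOCl]₀ + kt
Step 2: 1/[NOCl] = 1/0.51 + 1.8 × 45
Step 3: 1/[NOCl] = 1.961 + 81 = 82.96
Step 4: [NOCl] = 1/82.96 = 0.01205 M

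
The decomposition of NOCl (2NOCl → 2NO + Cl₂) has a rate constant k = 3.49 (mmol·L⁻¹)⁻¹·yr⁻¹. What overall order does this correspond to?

second order (2)

Step 1: The units of k for an nth-order reaction are (concentration)^(1-n)·(time)⁻¹.
Step 2: Here k has units (mmol·L⁻¹)⁻¹·yr⁻¹, so the concentration exponent is -1.
Step 3: 1 - n = -1 ⇒ n = 2. The reaction is second order.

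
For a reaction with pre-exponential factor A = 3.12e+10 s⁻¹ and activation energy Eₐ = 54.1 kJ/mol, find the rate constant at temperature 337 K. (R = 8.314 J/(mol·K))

1.28e+02 s⁻¹

Step 1: Use the Arrhenius equation: k = A × exp(-Eₐ/RT)
Step 2: Convert Eₐ to J/mol: 54.1 kJ/mol = 54100 J/mol
Step 3: Calculate the exponent: -Eₐ/(RT) = -54100/(8.314 × 337) = -19.30889
Step 4: k = 3.12e+10 × exp(-19.30889)
Step 5: k = 3.12e+10 × 4.11392e-09 = 1.2835e+02 s⁻¹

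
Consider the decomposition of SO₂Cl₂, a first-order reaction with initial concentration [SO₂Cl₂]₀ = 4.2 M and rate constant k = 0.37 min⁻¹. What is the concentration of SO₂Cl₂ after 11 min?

0.07173 M

Step 1: For a first-order reaction: [SO₂Cl₂] = [SO₂Cl₂]₀ × e^(-kt)
Step 2: [SO₂Cl₂] = 4.2 × e^(-0.37 × 11)
Step 3: [SO₂Cl₂] = 4.2 × e^(-4.07)
Step 4: [SO₂Cl₂] = 4.2 × 0.0170774 = 0.07173 M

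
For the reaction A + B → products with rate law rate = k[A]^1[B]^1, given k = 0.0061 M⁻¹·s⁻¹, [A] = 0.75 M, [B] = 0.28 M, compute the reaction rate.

0.001281 M/s

Step 1: The rate law is rate = k[A]^1[B]^1
Step 2: Substitute: rate = 0.0061 × (0.75)^1 × (0.28)^1
Step 3: rate = 0.0061 × 0.75 × 0.28 = 0.001281 M/s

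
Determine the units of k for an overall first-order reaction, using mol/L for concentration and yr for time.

yr⁻¹

Step 1: For overall order n, rate = k × (concentration)^n.
Step 2: Rate has units mol/L·yr⁻¹; concentration term has units (mol/L)^1.
Step 3: k = rate / (concentration)^n, so units of k = (mol/L)^(1-1)·yr⁻¹ = yr⁻¹.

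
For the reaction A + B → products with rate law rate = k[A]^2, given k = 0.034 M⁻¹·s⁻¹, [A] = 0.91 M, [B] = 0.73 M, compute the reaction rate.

0.02816 M/s

Step 1: The rate law is rate = k[A]^2
Step 2: Note that the rate does not depend on [B] (zero order in B).
Step 3: rate = 0.034 × (0.91)^2 = 0.0281554 M/s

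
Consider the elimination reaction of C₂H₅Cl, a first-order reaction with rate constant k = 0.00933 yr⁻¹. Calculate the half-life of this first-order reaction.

74.29 yr

Step 1: For a first-order reaction, t₁/₂ = ln(2)/k
Step 2: t₁/₂ = ln(2)/0.00933
Step 3: t₁/₂ = 0.6931/0.00933 = 74.29 yr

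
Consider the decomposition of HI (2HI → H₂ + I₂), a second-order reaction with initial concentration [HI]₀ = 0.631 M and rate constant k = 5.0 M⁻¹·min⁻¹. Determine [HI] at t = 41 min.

0.004841 M

Step 1: For a second-order reaction: 1/[HI] = 1/[HI]₀ + kt
Step 2: 1/[HI] = 1/0.631 + 5.0 × 41
Step 3: 1/[HI] = 1.585 + 205 = 206.6
Step 4: [HI] = 1/206.6 = 0.004841 M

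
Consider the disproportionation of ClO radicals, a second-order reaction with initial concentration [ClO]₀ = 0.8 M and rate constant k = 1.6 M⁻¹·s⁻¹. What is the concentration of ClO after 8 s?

0.07117 M

Step 1: For a second-order reaction: 1/[ClO] = 1/[ClO]₀ + kt
Step 2: 1/[ClO] = 1/0.8 + 1.6 × 8
Step 3: 1/[ClO] = 1.25 + 12.8 = 14.05
Step 4: [ClO] = 1/14.05 = 0.07117 M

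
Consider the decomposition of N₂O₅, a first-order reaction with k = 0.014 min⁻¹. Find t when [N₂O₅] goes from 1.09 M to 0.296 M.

93.11 min

Step 1: For first-order: t = ln([N₂O₅]₀/[N₂O₅])/k
Step 2: t = ln(1.09/0.296)/0.014
Step 3: t = ln(3.682)/0.014
Step 4: t = 1.304/0.014 = 93.11 min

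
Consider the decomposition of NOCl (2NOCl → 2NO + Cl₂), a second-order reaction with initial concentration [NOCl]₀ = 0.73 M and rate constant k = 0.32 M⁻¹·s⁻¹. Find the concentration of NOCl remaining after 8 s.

0.2545 M

Step 1: For a second-order reaction: 1/[NOCl] = 1/[NOCl]₀ + kt
Step 2: 1/[NOCl] = 1/0.73 + 0.32 × 8
Step 3: 1/[NOCl] = 1.37 + 2.56 = 3.93
Step 4: [NOCl] = 1/3.93 = 0.2545 M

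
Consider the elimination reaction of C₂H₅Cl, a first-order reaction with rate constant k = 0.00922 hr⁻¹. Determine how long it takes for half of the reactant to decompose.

75.18 hr

Step 1: For a first-order reaction, t₁/₂ = ln(2)/k
Step 2: t₁/₂ = ln(2)/0.00922
Step 3: t₁/₂ = 0.6931/0.00922 = 75.18 hr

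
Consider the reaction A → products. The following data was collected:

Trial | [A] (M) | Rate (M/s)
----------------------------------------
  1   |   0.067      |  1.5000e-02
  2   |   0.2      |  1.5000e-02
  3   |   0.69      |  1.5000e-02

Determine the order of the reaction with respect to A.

zeroth order (0)

Step 1: Compare trials - when concentration changes, rate stays constant.
Step 2: rate₂/rate₁ = 1.5000e-02/1.5000e-02 = 1
Step 3: [A]₂/[A]₁ = 0.2/0.067 = 2.985
Step 4: Since rate ratio ≈ (conc ratio)^0, the reaction is zeroth order.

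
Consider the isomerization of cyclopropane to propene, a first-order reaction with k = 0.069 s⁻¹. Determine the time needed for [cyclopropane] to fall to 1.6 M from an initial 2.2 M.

4.615 s

Step 1: For first-order: t = ln([cyclopropane]₀/[cyclopropane])/k
Step 2: t = ln(2.2/1.6)/0.069
Step 3: t = ln(1.375)/0.069
Step 4: t = 0.3185/0.069 = 4.615 s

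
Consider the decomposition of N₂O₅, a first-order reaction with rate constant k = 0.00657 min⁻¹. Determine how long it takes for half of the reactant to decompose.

105.5 min

Step 1: For a first-order reaction, t₁/₂ = ln(2)/k
Step 2: t₁/₂ = ln(2)/0.00657
Step 3: t₁/₂ = 0.6931/0.00657 = 105.5 min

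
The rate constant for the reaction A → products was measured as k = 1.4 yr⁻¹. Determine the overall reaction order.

first order (1)

Step 1: The units of k for an nth-order reaction are (concentration)^(1-n)·(time)⁻¹.
Step 2: Here k has units yr⁻¹, so the concentration exponent is 0.
Step 3: 1 - n = 0 ⇒ n = 1. The reaction is first order.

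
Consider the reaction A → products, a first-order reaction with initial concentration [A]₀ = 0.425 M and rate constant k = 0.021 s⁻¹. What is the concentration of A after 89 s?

0.06557 M

Step 1: For a first-order reaction: [A] = [A]₀ × e^(-kt)
Step 2: [A] = 0.425 × e^(-0.021 × 89)
Step 3: [A] = 0.425 × e^(-1.869)
Step 4: [A] = 0.425 × 0.154278 = 0.06557 M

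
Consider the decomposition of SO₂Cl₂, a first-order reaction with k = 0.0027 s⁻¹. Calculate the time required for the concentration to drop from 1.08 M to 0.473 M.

305.8 s

Step 1: For first-order: t = ln([SO₂Cl₂]₀/[SO₂Cl₂])/k
Step 2: t = ln(1.08/0.473)/0.0027
Step 3: t = ln(2.283)/0.0027
Step 4: t = 0.8256/0.0027 = 305.8 s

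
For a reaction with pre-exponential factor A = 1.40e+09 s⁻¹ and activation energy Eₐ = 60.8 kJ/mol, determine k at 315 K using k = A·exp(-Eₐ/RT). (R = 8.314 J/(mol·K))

1.16e-01 s⁻¹

Step 1: Use the Arrhenius equation: k = A × exp(-Eₐ/RT)
Step 2: Convert Eₐ to J/mol: 60.8 kJ/mol = 60800 J/mol
Step 3: Calculate the exponent: -Eₐ/(RT) = -60800/(8.314 × 315) = -23.21577
Step 4: k = 1.40e+09 × exp(-23.21577)
Step 5: k = 1.40e+09 × 8.27026e-11 = 1.1578e-01 s⁻¹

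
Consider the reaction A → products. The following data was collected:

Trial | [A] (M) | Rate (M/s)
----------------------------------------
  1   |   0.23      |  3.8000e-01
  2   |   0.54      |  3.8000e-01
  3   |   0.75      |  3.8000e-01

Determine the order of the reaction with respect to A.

zeroth order (0)

Step 1: Compare trials - when concentration changes, rate stays constant.
Step 2: rate₂/rate₁ = 3.8000e-01/3.8000e-01 = 1
Step 3: [A]₂/[A]₁ = 0.54/0.23 = 2.348
Step 4: Since rate ratio ≈ (conc ratio)^0, the reaction is zeroth order.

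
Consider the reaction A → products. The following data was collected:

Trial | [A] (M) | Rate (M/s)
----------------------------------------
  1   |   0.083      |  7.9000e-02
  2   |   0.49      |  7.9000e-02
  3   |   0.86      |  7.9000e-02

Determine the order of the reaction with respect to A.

zeroth order (0)

Step 1: Compare trials - when concentration changes, rate stays constant.
Step 2: rate₂/rate₁ = 7.9000e-02/7.9000e-02 = 1
Step 3: [A]₂/[A]₁ = 0.49/0.083 = 5.904
Step 4: Since rate ratio ≈ (conc ratio)^0, the reaction is zeroth order.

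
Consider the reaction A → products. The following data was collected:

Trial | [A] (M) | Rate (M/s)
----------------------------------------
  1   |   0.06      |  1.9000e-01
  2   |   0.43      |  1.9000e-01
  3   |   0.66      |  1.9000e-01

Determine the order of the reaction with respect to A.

zeroth order (0)

Step 1: Compare trials - when concentration changes, rate stays constant.
Step 2: rate₂/rate₁ = 1.9000e-01/1.9000e-01 = 1
Step 3: [A]₂/[A]₁ = 0.43/0.06 = 7.167
Step 4: Since rate ratio ≈ (conc ratio)^0, the reaction is zeroth order.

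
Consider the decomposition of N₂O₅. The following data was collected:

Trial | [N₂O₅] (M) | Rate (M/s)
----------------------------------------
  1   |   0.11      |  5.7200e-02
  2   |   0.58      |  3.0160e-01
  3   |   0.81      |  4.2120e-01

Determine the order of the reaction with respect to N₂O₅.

first order (1)

Step 1: Compare trials to find order n where rate₂/rate₁ = ([N₂O₅]₂/[N₂O₅]₁)^n
Step 2: rate₂/rate₁ = 3.0160e-01/5.7200e-02 = 5.273
Step 3: [N₂O₅]₂/[N₂O₅]₁ = 0.58/0.11 = 5.273
Step 4: n = ln(5.273)/ln(5.273) = 1.00 ≈ 1
Step 5: The reaction is first order in N₂O₅.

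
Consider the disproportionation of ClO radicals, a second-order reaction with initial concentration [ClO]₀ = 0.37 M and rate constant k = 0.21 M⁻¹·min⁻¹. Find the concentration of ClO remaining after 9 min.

0.2177 M

Step 1: For a second-order reaction: 1/[ClO] = 1/[ClO]₀ + kt
Step 2: 1/[ClO] = 1/0.37 + 0.21 × 9
Step 3: 1/[ClO] = 2.703 + 1.89 = 4.593
Step 4: [ClO] = 1/4.593 = 0.2177 M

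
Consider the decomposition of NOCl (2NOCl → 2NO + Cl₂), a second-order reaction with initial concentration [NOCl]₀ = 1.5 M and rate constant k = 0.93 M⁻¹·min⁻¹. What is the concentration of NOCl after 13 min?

0.07839 M

Step 1: For a second-order reaction: 1/[NOCl] = 1/[NOCl]₀ + kt
Step 2: 1/[NOCl] = 1/1.5 + 0.93 × 13
Step 3: 1/[NOCl] = 0.6667 + 12.09 = 12.76
Step 4: [NOCl] = 1/12.76 = 0.07839 M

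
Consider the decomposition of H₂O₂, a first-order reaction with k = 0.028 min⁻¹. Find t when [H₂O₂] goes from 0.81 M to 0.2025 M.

49.51 min

Step 1: For first-order: t = ln([H₂O₂]₀/[H₂O₂])/k
Step 2: t = ln(0.81/0.2025)/0.028
Step 3: t = ln(4)/0.028
Step 4: t = 1.386/0.028 = 49.51 min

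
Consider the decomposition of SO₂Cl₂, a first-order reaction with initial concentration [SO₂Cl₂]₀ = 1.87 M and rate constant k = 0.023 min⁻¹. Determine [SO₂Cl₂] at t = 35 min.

0.8361 M

Step 1: For a first-order reaction: [SO₂Cl₂] = [SO₂Cl₂]₀ × e^(-kt)
Step 2: [SO₂Cl₂] = 1.87 × e^(-0.023 × 35)
Step 3: [SO₂Cl₂] = 1.87 × e^(-0.805)
Step 4: [SO₂Cl₂] = 1.87 × 0.447088 = 0.8361 M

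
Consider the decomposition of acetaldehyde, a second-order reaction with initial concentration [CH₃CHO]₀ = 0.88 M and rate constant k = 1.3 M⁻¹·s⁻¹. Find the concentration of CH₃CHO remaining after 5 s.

0.131 M

Step 1: For a second-order reaction: 1/[CH₃CHO] = 1/[CH₃CHO]₀ + kt
Step 2: 1/[CH₃CHO] = 1/0.88 + 1.3 × 5
Step 3: 1/[CH₃CHO] = 1.136 + 6.5 = 7.636
Step 4: [CH₃CHO] = 1/7.636 = 0.131 M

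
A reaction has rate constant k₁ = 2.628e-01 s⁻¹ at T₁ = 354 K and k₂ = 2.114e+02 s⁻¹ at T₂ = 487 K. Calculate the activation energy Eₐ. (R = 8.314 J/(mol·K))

72.1 kJ/mol

Step 1: Use the two-temperature Arrhenius form: ln(k₂/k₁) = -Eₐ/R × (1/T₂ - 1/T₁)
Step 2: ln(k₂/k₁) = ln(2.114e+02/2.628e-01) = ln(804.414) = 6.69011
Step 3: 1/T₂ - 1/T₁ = 1/487 - 1/354 = -7.714707e-04 K⁻¹
Step 4: Eₐ = -R × ln(k₂/k₁) / (1/T₂ - 1/T₁) = -8.314 × 6.69011 / -7.714707e-04
Step 5: Eₐ = 7.2098e+04 J/mol = 72.1 kJ/mol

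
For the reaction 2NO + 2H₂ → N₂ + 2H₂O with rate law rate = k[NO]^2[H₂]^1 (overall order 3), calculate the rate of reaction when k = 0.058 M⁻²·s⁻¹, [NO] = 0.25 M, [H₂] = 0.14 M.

0.0005075 M/s

Step 1: The rate law is rate = k[NO]^2[H₂]^1, overall order = 2+1 = 3
Step 2: Substitute values: rate = 0.058 × (0.25)^2 × (0.14)^1
Step 3: rate = 0.058 × 0.0625 × 0.14 = 0.0005075 M/s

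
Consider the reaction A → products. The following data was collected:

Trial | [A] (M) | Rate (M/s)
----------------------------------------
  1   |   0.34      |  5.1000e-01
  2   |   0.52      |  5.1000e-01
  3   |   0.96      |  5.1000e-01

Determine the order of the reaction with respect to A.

zeroth order (0)

Step 1: Compare trials - when concentration changes, rate stays constant.
Step 2: rate₂/rate₁ = 5.1000e-01/5.1000e-01 = 1
Step 3: [A]₂/[A]₁ = 0.52/0.34 = 1.529
Step 4: Since rate ratio ≈ (conc ratio)^0, the reaction is zeroth order.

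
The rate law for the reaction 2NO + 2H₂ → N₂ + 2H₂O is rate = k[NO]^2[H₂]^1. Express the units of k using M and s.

M⁻²·s⁻¹

Step 1: Overall order = 2 + 1 = 3.
Step 2: rate has units M·s⁻¹; [NO]^2[H₂]^1 has units M^3.
Step 3: k = rate/([NO]^2[H₂]^1), so units of k = M^(1-3)·s⁻¹ = M⁻²·s⁻¹.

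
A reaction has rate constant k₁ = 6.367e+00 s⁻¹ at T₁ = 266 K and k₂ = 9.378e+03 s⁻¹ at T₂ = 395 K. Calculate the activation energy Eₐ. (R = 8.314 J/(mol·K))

49.4 kJ/mol

Step 1: Use the two-temperature Arrhenius form: ln(k₂/k₁) = -Eₐ/R × (1/T₂ - 1/T₁)
Step 2: ln(k₂/k₁) = ln(9.378e+03/6.367e+00) = ln(1472.91) = 7.29499
Step 3: 1/T₂ - 1/T₁ = 1/395 - 1/266 = -1.227753e-03 K⁻¹
Step 4: Eₐ = -R × ln(k₂/k₁) / (1/T₂ - 1/T₁) = -8.314 × 7.29499 / -1.227753e-03
Step 5: Eₐ = 4.9400e+04 J/mol = 49.4 kJ/mol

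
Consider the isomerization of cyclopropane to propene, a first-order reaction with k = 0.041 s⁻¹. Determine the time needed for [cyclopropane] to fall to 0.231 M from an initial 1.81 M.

50.21 s

Step 1: For first-order: t = ln([cyclopropane]₀/[cyclopropane])/k
Step 2: t = ln(1.81/0.231)/0.041
Step 3: t = ln(7.835)/0.041
Step 4: t = 2.059/0.041 = 50.21 s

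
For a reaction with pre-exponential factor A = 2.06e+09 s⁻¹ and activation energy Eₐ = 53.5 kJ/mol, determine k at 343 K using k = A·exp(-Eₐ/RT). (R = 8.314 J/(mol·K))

1.47e+01 s⁻¹

Step 1: Use the Arrhenius equation: k = A × exp(-Eₐ/RT)
Step 2: Convert Eₐ to J/mol: 53.5 kJ/mol = 53500 J/mol
Step 3: Calculate the exponent: -Eₐ/(RT) = -53500/(8.314 × 343) = -18.76073
Step 4: k = 2.06e+09 × exp(-18.76073)
Step 5: k = 2.06e+09 × 7.11735e-09 = 1.4662e+01 s⁻¹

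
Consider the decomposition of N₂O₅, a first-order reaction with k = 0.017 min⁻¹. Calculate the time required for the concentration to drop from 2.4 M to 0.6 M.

81.55 min

Step 1: For first-order: t = ln([N₂O₅]₀/[N₂O₅])/k
Step 2: t = ln(2.4/0.6)/0.017
Step 3: t = ln(4)/0.017
Step 4: t = 1.386/0.017 = 81.55 min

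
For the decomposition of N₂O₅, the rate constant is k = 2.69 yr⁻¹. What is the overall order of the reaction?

first order (1)

Step 1: The units of k for an nth-order reaction are (concentration)^(1-n)·(time)⁻¹.
Step 2: Here k has units yr⁻¹, so the concentration exponent is 0.
Step 3: 1 - n = 0 ⇒ n = 1. The reaction is first order.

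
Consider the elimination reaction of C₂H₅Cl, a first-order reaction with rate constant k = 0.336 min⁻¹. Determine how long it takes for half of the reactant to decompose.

2.063 min

Step 1: For a first-order reaction, t₁/₂ = ln(2)/k
Step 2: t₁/₂ = ln(2)/0.336
Step 3: t₁/₂ = 0.6931/0.336 = 2.063 min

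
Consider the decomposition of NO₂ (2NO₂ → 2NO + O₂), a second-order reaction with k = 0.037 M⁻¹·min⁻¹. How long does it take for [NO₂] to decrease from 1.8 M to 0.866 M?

16.19 min

Step 1: For second-order: t = (1/[NO₂] - 1/[NO₂]₀)/k
Step 2: t = (1/0.866 - 1/1.8)/0.037
Step 3: t = (1.155 - 0.5556)/0.037
Step 4: t = 0.5992/0.037 = 16.19 min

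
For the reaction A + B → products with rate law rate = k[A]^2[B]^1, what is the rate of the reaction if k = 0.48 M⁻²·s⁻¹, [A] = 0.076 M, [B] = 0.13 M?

0.0003604 M/s

Step 1: The rate law is rate = k[A]^2[B]^1
Step 2: Substitute: rate = 0.48 × (0.076)^2 × (0.13)^1
Step 3: rate = 0.48 × 0.005776 × 0.13 = 0.000360422 M/s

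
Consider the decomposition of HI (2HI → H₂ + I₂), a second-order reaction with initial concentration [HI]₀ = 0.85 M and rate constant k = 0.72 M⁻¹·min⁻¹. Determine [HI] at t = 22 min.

0.05877 M

Step 1: For a second-order reaction: 1/[HI] = 1/[HI]₀ + kt
Step 2: 1/[HI] = 1/0.85 + 0.72 × 22
Step 3: 1/[HI] = 1.176 + 15.84 = 17.02
Step 4: [HI] = 1/17.02 = 0.05877 M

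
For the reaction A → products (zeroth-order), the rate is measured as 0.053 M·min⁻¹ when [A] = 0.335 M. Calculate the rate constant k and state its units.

0.053 M·min⁻¹

Step 1: For a zeroth-order reaction, rate = k (independent of concentration).
Step 2: k = rate = 0.053 M·min⁻¹.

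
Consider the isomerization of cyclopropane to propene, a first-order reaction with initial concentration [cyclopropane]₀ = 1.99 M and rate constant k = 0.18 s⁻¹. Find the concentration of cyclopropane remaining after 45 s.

0.000604 M

Step 1: For a first-order reaction: [cyclopropane] = [cyclopropane]₀ × e^(-kt)
Step 2: [cyclopropane] = 1.99 × e^(-0.18 × 45)
Step 3: [cyclopropane] = 1.99 × e^(-8.1)
Step 4: [cyclopropane] = 1.99 × 0.000303539 = 0.000604 M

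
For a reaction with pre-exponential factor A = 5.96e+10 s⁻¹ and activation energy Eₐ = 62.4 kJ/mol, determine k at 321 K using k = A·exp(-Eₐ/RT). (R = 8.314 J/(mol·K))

4.18e+00 s⁻¹

Step 1: Use the Arrhenius equation: k = A × exp(-Eₐ/RT)
Step 2: Convert Eₐ to J/mol: 62.4 kJ/mol = 62400 J/mol
Step 3: Calculate the exponent: -Eₐ/(RT) = -62400/(8.314 × 321) = -23.38135
Step 4: k = 5.96e+10 × exp(-23.38135)
Step 5: k = 5.96e+10 × 7.00824e-11 = 4.1769e+00 s⁻¹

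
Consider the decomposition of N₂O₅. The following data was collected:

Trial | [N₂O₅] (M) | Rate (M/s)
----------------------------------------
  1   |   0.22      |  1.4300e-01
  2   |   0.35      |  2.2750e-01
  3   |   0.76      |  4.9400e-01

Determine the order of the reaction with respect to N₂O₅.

first order (1)

Step 1: Compare trials to find order n where rate₂/rate₁ = ([N₂O₅]₂/[N₂O₅]₁)^n
Step 2: rate₂/rate₁ = 2.2750e-01/1.4300e-01 = 1.591
Step 3: [N₂O₅]₂/[N₂O₅]₁ = 0.35/0.22 = 1.591
Step 4: n = ln(1.591)/ln(1.591) = 1.00 ≈ 1
Step 5: The reaction is first order in N₂O₅.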